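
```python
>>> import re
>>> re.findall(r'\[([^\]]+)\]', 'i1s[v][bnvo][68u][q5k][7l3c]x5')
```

['v', 'bnvo', '68u', 'q5k', '7l3c']

Walking the string: at [3:6] match '[v]', group 1 = 'v'; at [6:12] match '[bnvo]', group 1 = 'bnvo'; at [12:17] match '[68u]', group 1 = '68u'; at [17:22] match '[q5k]', group 1 = 'q5k'; at [22:28] match '[7l3c]', group 1 = '7l3c'.
`findall` collects group 1 from each match (5 total).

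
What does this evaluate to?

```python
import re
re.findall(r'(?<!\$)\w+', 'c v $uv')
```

`(?!…)`/`(?<!…)` only lets a position through if the neighbouring text does NOT match; no characters are consumed.
Matches: at [0:1] → 'c'; at [2:3] → 'v'; at [6:7] → 'v'.
No capturing groups, so `findall` returns the 3 full match strings.

['c', 'v', 'v']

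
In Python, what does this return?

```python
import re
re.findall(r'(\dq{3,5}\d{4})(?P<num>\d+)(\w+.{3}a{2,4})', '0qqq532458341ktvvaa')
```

[('0qqq5324', '58341', 'ktvvaa')]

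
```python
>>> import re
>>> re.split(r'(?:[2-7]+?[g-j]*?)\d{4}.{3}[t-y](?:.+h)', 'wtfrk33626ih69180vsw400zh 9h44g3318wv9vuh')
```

['wtfrk', '']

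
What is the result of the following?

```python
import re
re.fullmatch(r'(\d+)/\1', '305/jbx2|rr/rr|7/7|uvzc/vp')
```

A backreference is literal: `\1` must see the identical characters the first group matched.
`re.fullmatch` requires the pattern to consume the entire string.
Here the string isn't matched end-to-end, so the call returns None.

None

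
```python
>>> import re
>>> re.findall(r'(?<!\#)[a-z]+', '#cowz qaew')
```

['owz', 'qaew']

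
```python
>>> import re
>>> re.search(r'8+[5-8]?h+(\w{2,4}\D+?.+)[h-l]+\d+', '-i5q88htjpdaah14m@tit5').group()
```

'88htjpdaah14'

The pattern matches one or more of a literal '8', then optionally a character in [5-8]; then one or more of a literal 'h'; then 2 to 4 of a word character, then one or more of a non-digit (lazy), then one or more of any character (captured); then one or more of a character in [h-l]; then one or more of a digit.
`re.search` tries every starting position until one works.
The match spans [4:16] → '88htjpdaah14'.
Captured: group 1 = 'tjpdaa'.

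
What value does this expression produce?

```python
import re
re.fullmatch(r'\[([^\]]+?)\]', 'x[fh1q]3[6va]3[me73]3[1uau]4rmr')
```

`re.fullmatch` requires the pattern to consume the entire string.
Here the pattern can't cover the whole string, so the call returns None.

None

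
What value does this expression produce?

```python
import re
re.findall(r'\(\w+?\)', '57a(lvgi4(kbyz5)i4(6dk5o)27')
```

Matches: at [9:16] → '(kbyz5)'; at [18:25] → '(6dk5o)'.
With no groups in the pattern, `findall` gives back each whole match — 2 here.

['(kbyz5)', '(6dk5o)']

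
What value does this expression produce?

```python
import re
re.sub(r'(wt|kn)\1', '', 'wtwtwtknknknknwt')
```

'wtwt'

A backreference is literal: `\1` must see the identical characters the first group matched.
Each match is replaced by ''.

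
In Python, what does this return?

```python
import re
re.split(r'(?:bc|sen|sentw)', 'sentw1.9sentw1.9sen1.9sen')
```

['', 'tw1.9', 'tw1.9', '1.9', '']

Alternation tries branches left to right and keeps the first one that lets the overall match succeed at that position.
Matches to split on: at [0:3] → 'sen'; at [8:11] → 'sen'; at [16:19] → 'sen'; at [22:25] → 'sen'.
Each match becomes a cut point; 5 segments remain.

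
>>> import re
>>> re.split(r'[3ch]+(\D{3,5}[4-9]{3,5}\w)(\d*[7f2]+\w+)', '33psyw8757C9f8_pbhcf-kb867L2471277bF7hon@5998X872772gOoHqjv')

['', 'psyw8757C', '9f8_pbhcf', '-kb867L2471277bF7', 'on@5998X', '872772gOoHqjv', '']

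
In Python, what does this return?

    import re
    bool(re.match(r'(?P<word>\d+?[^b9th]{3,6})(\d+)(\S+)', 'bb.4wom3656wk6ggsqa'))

The pattern matches one or more of a digit (lazy), then 3 to 6 of any character except [b9th] (captured as 'word'); then one or more of a digit (captured); then one or more of a non-whitespace character (captured).
`match` is anchored at position 0; if the pattern doesn't fit there, it returns None.
Here the string doesn't start with a match, so the call returns None, and `bool(None)` is False.

False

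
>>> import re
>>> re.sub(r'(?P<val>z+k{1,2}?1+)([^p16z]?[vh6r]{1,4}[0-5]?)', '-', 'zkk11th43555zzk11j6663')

Pattern: one or more of a literal 'z', then 1 to 2 of the literal 'k' (lazy), then one or more of the literal '1' (captured as 'val'); then optionally any character except [p16z], then 1 to 4 of one of [vh6r], then optionally a character in [0-5] (captured).
Matches: at [0:8] → 'zkk11th4'; at [12:22] → 'zzk11j6663'.
Each match is replaced by '-'.

'-3555-'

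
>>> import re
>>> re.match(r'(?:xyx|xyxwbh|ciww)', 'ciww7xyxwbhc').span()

(0, 4)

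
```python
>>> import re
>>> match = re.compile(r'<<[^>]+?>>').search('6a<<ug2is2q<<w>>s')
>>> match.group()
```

'<<ug2is2q<<w>>'

The match spans [2:16] → '<<ug2is2q<<w>>'.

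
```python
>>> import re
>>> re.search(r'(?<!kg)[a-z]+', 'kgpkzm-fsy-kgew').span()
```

(0, 6)

The negative lookaround is zero-width — it rules out positions where the adjacent text would match, without consuming anything.
`search` walks the string left to right and returns the first match it finds.
The match spans [0:6] → 'kgpkzm'.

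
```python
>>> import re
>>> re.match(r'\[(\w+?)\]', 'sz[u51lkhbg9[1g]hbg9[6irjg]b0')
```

With `match`, the pattern is implicitly anchored at the beginning.
Here position 0 doesn't satisfy it, so the call returns None.

None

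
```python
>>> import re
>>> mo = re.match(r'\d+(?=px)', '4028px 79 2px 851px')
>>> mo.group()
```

'4028'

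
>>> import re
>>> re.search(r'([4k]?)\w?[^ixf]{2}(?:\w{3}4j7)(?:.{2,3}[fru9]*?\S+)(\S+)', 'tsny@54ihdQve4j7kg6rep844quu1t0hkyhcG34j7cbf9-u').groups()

('4', 'u')

Pattern: optionally one of [4k] (captured); then optionally a word character; then exactly 2 of any character except [ixf]; then exactly 3 of a word character, then the literal '4j7' (non-capturing group); then 2 to 3 of any character, then zero or more of one of [fru9] (lazy), then one or more of a non-whitespace character (non-capturing group); then one or more of a non-whitespace character (captured).
`re.search` scans for the first position where the pattern succeeds.
The match spans [6:47] → '4ihdQve4j7kg6rep844quu1t0hkyhcG34j7cbf9-u'.
Captured: group 1 = '4', group 2 = 'u'.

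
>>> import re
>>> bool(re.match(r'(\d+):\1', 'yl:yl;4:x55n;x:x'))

False

`\1` is not a pattern — it's the concrete string captured by group 1, re-applied verbatim.
`match` is anchored at position 0; if the pattern doesn't fit there, it returns None.
Here the pattern fails at index 0, so the call returns None, and `bool(None)` is False.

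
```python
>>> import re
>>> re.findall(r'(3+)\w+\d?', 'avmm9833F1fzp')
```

['33']

This matches one or more of a literal '3' (captured); then one or more of a word character, then optionally a digit.
With a single group, `findall` returns only what that group captured — 1 item.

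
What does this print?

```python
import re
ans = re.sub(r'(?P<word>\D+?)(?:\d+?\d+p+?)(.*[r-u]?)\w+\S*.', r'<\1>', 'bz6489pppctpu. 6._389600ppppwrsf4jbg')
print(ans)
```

<bz>

`\1` in the replacement pulls in group 1's text for each match.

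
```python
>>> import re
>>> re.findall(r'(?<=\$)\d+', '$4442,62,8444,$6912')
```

['4442', '6912']

The positive lookaround only admits positions where the adjacent text matches; those characters stay outside the span.
Scanning left to right: at [1:5] → '4442'; at [15:19] → '6912'.
`findall` yields the raw match text (2 of them) because the pattern has no groups.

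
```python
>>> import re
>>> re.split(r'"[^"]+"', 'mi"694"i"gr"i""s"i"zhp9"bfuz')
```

['mi', 'i', 'i"', 'i', 'bfuz']

The string is cut at each match, leaving 5 pieces.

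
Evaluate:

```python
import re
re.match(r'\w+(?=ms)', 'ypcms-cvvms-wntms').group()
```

The lookaround is zero-width — it requires the adjacent text to match without consuming it, so the asserted text isn't part of the match.
`re.match` only tries the pattern at the start of the string.
The match spans [0:3] → 'ypc'.

'ypc'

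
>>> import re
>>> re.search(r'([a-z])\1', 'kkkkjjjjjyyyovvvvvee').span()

(0, 2)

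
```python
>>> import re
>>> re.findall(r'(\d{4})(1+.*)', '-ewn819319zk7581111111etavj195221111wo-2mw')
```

[('8193', '19zk7581111111etavj195221111wo-2mw')]

This matches exactly 4 of a digit (captured); then one or more of a literal '1', then zero or more of any character (captured).
`findall` packs the 2 group values into a tuple for every match.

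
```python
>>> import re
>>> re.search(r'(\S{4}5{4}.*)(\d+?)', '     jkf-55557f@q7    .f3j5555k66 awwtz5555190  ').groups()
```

('jkf-55557f@q7    .f3j5555k66 awwtz555519', '0')

The match spans [5:46] → 'jkf-55557f@q7    .f3j5555k66 awwtz5555190'.
Captured: group 1 = 'jkf-55557f@q7    .f3j5555k66 awwtz555519', group 2 = '0'.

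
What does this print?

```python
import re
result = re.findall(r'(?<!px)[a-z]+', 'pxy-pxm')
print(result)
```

['pxy', 'pxm']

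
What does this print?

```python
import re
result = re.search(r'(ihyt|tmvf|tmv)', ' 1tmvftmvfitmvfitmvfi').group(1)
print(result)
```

tmvf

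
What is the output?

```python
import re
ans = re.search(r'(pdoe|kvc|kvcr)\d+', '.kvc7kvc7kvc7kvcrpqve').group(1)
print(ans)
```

kvc

`search` walks the string left to right and returns the first match it finds.
The match spans [1:5] → 'kvc7'.
Captured: group 1 = 'kvc'.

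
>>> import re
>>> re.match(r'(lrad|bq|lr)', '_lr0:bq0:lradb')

None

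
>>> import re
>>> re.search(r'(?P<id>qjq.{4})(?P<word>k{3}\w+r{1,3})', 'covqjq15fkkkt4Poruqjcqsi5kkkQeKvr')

Here no position works, so the call returns None.

None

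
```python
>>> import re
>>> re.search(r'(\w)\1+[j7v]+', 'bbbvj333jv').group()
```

The backreference `\1` re-matches whatever the first group consumed, character for character.
`re.search` tries every starting position until one works.
The match spans [0:5] → 'bbbvj'.
Captured: group 1 = 'b'.

'bbbvj'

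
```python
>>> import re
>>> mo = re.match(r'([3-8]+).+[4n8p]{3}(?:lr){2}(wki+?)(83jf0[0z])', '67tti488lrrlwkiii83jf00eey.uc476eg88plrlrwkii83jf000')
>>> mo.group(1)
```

'67'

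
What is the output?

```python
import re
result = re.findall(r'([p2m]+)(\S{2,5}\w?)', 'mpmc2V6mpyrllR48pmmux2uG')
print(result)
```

[('mpm', 'c2V6mp'), ('pmm', 'ux2uG')]

Pattern: one or more of one of [p2m] (captured); then 2 to 5 of a non-whitespace character, then optionally a word character (captured).
Walking the string: at [0:9] match 'mpmc2V6mp', groups = ('mpm', 'c2V6mp'); at [16:24] match 'pmmux2uG', groups = ('pmm', 'ux2uG').
With 2 capturing groups, `findall` returns a 2-tuple per match.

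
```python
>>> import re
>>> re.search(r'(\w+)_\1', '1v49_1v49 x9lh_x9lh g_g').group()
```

After group 1 captures some text, `\1` only succeeds where that same text appears again.
The match spans [0:9] → '1v49_1v49'.

'1v49_1v49'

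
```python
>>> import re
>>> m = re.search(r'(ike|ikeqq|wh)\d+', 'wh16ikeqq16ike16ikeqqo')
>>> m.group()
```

'wh16'

`re.search` scans for the first position where the pattern succeeds.
The match spans [0:4] → 'wh16'.
Captured: group 1 = 'wh'.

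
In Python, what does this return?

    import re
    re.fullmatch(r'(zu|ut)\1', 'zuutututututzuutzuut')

`re.fullmatch` requires the pattern to consume the entire string.
Here the pattern can't cover the whole string, so the call returns None.

None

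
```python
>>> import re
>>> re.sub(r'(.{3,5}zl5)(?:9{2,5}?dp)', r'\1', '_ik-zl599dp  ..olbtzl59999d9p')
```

Pattern: 3 to 5 of any character, then the literal 'zl5' (captured); then 2 to 5 of the literal '9' (lazy), then the literal 'dp' (non-capturing group).
Each match is replaced using the text its own group 1 captured.

'_ik-zl5  ..olbtzl59999d9p'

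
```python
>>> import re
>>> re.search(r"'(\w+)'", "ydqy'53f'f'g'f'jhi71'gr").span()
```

(4, 9)

The match spans [4:9] → "'53f'".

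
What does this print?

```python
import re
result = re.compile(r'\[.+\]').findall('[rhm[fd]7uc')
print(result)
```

['[rhm[fd]']

`findall` yields the raw match text (1 of them) because the pattern has no groups.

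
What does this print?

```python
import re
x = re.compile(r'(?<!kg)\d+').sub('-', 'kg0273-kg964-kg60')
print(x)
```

kg0--kg9--kg6-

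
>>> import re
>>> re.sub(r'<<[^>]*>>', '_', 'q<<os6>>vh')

'q_vh'

Matches: at [1:8] → '<<os6>>'.
Every occurrence is swapped for '_'.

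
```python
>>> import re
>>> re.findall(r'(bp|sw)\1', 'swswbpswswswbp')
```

['sw', 'sw']

`\1` has to match the exact text group 1 already captured.
Walking the string: at [0:4] match 'swsw', group 1 = 'sw'; at [6:10] match 'swsw', group 1 = 'sw'.
With a single group, `findall` returns only what that group captured — 2 items.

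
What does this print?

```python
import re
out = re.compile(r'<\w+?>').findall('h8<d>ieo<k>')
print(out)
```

`findall` yields the raw match text (2 of them) because the pattern has no groups.

['<d>', '<k>']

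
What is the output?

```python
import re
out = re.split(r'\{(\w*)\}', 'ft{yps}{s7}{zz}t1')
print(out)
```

Matches to split on: at [2:7] → '{yps}'; at [7:11] → '{s7}'; at [11:15] → '{zz}'.
The group in the pattern means `split` returns the separators' captures alongside the pieces.

['ft', 'yps', '', 's7', '', 'zz', 't1']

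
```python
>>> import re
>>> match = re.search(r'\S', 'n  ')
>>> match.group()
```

'n'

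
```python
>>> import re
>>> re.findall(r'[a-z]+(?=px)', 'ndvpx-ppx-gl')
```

['ndv', 'p']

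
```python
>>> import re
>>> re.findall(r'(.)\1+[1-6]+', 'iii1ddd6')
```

['i', 'd']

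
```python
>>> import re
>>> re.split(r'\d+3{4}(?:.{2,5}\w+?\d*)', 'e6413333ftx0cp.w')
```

['e', '.w']

This matches one or more of a digit, then exactly 4 of the literal '3'; then 2 to 5 of any character, then one or more of a word character (lazy), then zero or more of a digit (non-capturing group).
Matches to split on: at [1:14] → '6413333ftx0cp'.
The string is cut at each match, leaving 2 pieces.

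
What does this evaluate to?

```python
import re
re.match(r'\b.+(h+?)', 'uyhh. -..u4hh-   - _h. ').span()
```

(0, 21)

With `match`, the pattern is implicitly anchored at the beginning.
The match spans [0:21] → 'uyhh. -..u4hh-   - _h'.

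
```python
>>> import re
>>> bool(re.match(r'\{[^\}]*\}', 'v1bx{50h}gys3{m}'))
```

`re.match` won't scan ahead — the pattern has to work from the very first character.
Here the string doesn't start with a match, so the call returns None, and `bool(None)` is False.

False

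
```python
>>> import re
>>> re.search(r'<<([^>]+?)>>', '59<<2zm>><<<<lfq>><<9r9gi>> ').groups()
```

`re.search` tries every starting position until one works.
The match spans [2:9] → '<<2zm>>'.
Captured: group 1 = '2zm'.

('2zm',)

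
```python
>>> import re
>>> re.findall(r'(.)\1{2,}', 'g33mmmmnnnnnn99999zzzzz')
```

['m', 'n', '9', 'z']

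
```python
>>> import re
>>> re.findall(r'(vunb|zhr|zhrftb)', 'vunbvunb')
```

['vunb', 'vunb']

Because there's exactly one group, `findall` drops the full match and keeps group 1 from each hit.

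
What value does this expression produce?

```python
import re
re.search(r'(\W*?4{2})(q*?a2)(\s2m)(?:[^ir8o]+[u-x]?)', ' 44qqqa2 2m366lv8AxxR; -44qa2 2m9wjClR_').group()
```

' 44qqqa2 2m366lv'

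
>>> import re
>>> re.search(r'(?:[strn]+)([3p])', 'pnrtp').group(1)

This matches one or more of one of [strn] (non-capturing group); then one of [3p] (captured).
`re.search` scans for the first position where the pattern succeeds.
The match spans [1:5] → 'nrtp'.
Captured: group 1 = 'p'.

'p'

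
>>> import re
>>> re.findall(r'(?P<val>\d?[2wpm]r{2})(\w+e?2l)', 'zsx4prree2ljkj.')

The pattern matches optionally a digit, then one of [2wpm], then exactly 2 of a literal 'r' (captured as 'val'); then one or more of a word character, then optionally a literal 'e', then the literal '2l' (captured).
Matches: at [3:11] match '4prree2l', groups = ('4prr', 'ee2l').
With 2 capturing groups, `findall` returns a 2-tuple per match.

[('4prr', 'ee2l')]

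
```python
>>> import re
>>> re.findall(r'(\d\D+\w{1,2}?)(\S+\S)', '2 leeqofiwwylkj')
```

The pattern matches a digit, then one or more of a non-digit, then 1 to 2 of a word character (lazy) (captured); then one or more of a non-whitespace character, then a non-whitespace character (captured).
With 2 capturing groups, `findall` returns a 2-tuple per match.

[('2 leeqofiwwyl', 'kj')]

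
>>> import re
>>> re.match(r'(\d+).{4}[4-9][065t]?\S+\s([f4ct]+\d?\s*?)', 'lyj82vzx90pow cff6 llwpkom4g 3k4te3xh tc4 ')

Pattern: one or more of a digit (captured); then exactly 4 of any character, then a character in [4-9], then optionally one of [065t]; then one or more of a non-whitespace character, then whitespace; then one or more of one of [f4ct], then optionally a digit, then zero or more of whitespace (lazy) (captured).
`match` is anchored at position 0; if the pattern doesn't fit there, it returns None.
Here the string doesn't start with a match, so the call returns None.

None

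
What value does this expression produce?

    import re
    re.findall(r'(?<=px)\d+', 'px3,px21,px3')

['3', '21', '3']

Because the assertion is zero-width, the text it checks is not consumed and won't appear in the result.
No capturing groups, so `findall` returns the 3 full match strings.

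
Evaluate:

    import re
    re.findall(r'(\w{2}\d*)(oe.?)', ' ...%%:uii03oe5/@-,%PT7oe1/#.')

With 2 capturing groups, `findall` returns a 2-tuple per match.

[('ii03', 'oe5'), ('PT7', 'oe1')]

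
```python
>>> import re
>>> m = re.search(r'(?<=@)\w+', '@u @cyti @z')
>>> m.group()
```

'u'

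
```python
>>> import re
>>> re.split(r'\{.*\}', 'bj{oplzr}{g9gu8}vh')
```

Splitting on the pattern gives 2 pieces.

['bj', 'vh']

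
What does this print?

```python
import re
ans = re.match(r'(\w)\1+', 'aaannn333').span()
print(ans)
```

A backreference is literal: `\1` must see the identical characters the first group matched.
With `match`, the pattern is implicitly anchored at the beginning.
The match spans [0:3] → 'aaa'.
Captured: group 1 = 'a'.

(0, 3)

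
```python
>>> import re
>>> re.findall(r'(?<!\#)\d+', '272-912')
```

The negative lookahead/lookbehind blocks any match where the forbidden context is present.
Scanning left to right: at [0:3] → '272'; at [4:7] → '912'.
With no groups in the pattern, `findall` gives back each whole match — 2 here.

['272', '912']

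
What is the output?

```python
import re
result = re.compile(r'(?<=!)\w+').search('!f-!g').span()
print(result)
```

(1, 2)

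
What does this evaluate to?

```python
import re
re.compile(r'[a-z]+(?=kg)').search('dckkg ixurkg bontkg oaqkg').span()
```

(0, 3)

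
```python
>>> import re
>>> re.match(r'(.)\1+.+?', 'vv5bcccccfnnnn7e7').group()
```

The backreference `\1` re-matches whatever the first group consumed, character for character.
`match` is anchored at position 0; if the pattern doesn't fit there, it returns None.
The match spans [0:3] → 'vv5'.
Captured: group 1 = 'v'.

'vv5'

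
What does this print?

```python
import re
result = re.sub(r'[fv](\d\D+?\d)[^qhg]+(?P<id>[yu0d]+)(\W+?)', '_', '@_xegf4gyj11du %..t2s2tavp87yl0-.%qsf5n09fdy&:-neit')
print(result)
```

@_xeg_.%qs_:-neit

A non-greedy quantifier consumes as few characters as it can — just enough that the remainder of the pattern still matches from where it stops; whatever follows it matches normally.
Every occurrence is swapped for '_'.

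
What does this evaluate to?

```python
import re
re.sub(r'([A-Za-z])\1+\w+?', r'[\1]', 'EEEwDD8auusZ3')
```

'[E][D]a[u]Z3'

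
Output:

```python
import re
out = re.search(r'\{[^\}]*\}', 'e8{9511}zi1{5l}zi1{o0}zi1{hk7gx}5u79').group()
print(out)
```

`search` walks the string left to right and returns the first match it finds.
The match spans [2:8] → '{9511}'.

{9511}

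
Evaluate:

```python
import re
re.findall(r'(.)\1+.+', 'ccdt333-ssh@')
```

['c']

`\1` has to match the exact text group 1 already captured.
Because there's exactly one group, `findall` drops the full match and keeps group 1 from the one hit.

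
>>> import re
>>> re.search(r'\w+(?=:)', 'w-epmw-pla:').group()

'pla'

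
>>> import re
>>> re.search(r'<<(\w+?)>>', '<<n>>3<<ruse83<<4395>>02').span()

(0, 5)

Unlike `match`, `search` isn't anchored — it looks for the pattern anywhere in the string.
The match spans [0:5] → '<<n>>'.
Captured: group 1 = 'n'.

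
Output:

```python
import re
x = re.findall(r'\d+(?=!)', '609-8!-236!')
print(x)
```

['8', '236']

The lookaround is zero-width — it requires the adjacent text to match without consuming it, so the asserted text isn't part of the match.
Scanning left to right: at [4:5] → '8'; at [7:10] → '236'.
No capturing groups, so `findall` returns the 2 full match strings.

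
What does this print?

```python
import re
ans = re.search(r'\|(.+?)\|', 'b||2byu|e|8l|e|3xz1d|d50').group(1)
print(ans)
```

|2byu

The match spans [1:8] → '||2byu|'.
Captured: group 1 = '|2byu'.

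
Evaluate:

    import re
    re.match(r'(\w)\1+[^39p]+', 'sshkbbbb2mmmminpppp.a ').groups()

('s',)

`\1` has to match the exact text group 1 already captured.
`match` is anchored at position 0; if the pattern doesn't fit there, it returns None.
The match spans [0:15] → 'sshkbbbb2mmmmin'.
Captured: group 1 = 's'.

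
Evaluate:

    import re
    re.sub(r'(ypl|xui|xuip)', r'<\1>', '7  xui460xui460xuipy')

'7  <xui>460<xui>460<xui>py'

The regex engine tests alternatives in the order written; an earlier branch that matches wins even if a later one would match more.
Matches: at [3:6] → 'xui'; at [9:12] → 'xui'; at [15:18] → 'xui'.
`\1` in the replacement pulls in group 1's text for each match.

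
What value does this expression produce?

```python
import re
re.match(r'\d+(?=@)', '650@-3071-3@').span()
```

(0, 3)

`match` is anchored at position 0; if the pattern doesn't fit there, it returns None.
The match spans [0:3] → '650'.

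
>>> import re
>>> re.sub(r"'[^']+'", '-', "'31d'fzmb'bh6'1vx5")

Matches: at [0:5] → "'31d'"; at [9:14] → "'bh6'".
Every occurrence is swapped for '-'.

'-fzmb-1vx5'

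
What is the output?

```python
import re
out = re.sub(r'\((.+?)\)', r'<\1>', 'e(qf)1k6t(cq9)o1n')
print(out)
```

e<qf>1k6t<cq9>o1n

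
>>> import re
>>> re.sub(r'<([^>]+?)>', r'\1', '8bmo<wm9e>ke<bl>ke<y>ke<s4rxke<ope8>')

'8bmowm9ekeblkeykes4rxke<ope8'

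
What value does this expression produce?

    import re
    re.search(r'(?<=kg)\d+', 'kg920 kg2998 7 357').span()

The positive lookaround only admits positions where the adjacent text matches; those characters stay outside the span.
The match spans [2:5] → '920'.

(2, 5)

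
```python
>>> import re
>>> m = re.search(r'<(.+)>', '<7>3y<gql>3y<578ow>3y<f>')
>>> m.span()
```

The match spans [0:24] → '<7>3y<gql>3y<578ow>3y<f>'.

(0, 24)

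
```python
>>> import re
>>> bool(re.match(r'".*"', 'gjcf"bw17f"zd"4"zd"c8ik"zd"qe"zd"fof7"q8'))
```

`match` is anchored at position 0; if the pattern doesn't fit there, it returns None.
Here the string doesn't start with a match, so the call returns None, and `bool(None)` is False.

False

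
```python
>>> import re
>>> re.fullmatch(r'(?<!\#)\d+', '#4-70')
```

None

`fullmatch` succeeds only if the pattern covers the string from start to end.
Here the string isn't matched end-to-end, so the call returns None.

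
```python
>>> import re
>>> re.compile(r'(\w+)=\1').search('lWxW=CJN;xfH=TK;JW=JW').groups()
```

The match spans [16:21] → 'JW=JW'.
Captured: group 1 = 'JW'.

('JW',)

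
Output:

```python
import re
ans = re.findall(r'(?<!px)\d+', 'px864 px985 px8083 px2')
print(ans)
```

['64', '85', '083']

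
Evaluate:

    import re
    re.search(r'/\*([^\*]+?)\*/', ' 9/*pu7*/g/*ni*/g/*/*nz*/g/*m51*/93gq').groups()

('pu7',)

The match spans [2:9] → '/*pu7*/'.
Captured: group 1 = 'pu7'.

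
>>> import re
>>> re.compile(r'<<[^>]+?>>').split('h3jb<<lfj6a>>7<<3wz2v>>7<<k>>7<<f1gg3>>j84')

['h3jb', '7', '7', '7', 'j84']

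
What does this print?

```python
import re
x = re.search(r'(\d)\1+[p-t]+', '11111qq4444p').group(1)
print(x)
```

1

The match spans [0:7] → '11111qq'.
Captured: group 1 = '1'.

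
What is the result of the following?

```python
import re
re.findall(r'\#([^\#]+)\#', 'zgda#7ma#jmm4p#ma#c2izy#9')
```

Walking the string: at [4:9] match '#7ma#', group 1 = '7ma'; at [14:18] match '#ma#', group 1 = 'ma'.
One capturing group, so `findall` returns just the captured substring from each match — 2 in all.

['7ma', 'ma']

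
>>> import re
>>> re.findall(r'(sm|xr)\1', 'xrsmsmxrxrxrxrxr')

After group 1 captures some text, `\1` only succeeds where that same text appears again.
Scanning left to right: at [2:6] match 'smsm', group 1 = 'sm'; at [6:10] match 'xrxr', group 1 = 'xr'; at [10:14] match 'xrxr', group 1 = 'xr'.
`findall` collects group 1 from each match (3 total).

['sm', 'xr', 'xr']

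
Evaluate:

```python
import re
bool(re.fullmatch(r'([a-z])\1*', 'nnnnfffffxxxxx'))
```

`fullmatch` succeeds only if the pattern covers the string from start to end.
Here the pattern can't cover the whole string, so the call returns None, and `bool(None)` is False.

False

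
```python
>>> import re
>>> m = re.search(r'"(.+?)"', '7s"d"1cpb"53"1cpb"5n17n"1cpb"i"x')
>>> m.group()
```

The `?` after the quantifier makes it lazy — it takes as little as possible before letting the rest of the pattern try.
Unlike `match`, `search` isn't anchored — it looks for the pattern anywhere in the string.
The match spans [2:5] → '"d"'.
Captured: group 1 = 'd'.

'"d"'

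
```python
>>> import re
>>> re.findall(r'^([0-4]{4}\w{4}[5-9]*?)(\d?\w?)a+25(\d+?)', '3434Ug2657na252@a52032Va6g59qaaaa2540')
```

[('3434Ug265', '7n', '2')]

The pattern matches anchored at the start of the string; then exactly 4 of a character in [0-4], then exactly 4 of a word character, then zero or more of a character in [5-9] (lazy) (captured); then optionally a digit, then optionally a word character (captured); then one or more of the literal 'a', then the literal '25'; then one or more of a digit (lazy) (captured).
Because the quantifier is non-greedy, it stops expanding at the earliest point where the rest of the pattern can succeed.
Walking the string: at [0:15] match '3434Ug2657na252', groups = ('3434Ug265', '7n', '2').
With 3 capturing groups, `findall` returns a 3-tuple per match.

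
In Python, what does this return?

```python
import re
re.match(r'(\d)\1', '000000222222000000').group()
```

'00'

With `match`, the pattern is implicitly anchored at the beginning.
The match spans [0:2] → '00'.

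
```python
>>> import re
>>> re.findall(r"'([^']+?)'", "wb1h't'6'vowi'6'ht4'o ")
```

Walking the string: at [4:7] match "'t'", group 1 = 't'; at [8:14] match "'vowi'", group 1 = 'vowi'; at [15:20] match "'ht4'", group 1 = 'ht4'.
With a single group, `findall` returns only what that group captured — 3 items.

['t', 'vowi', 'ht4']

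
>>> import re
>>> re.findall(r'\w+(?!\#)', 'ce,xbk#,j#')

`(?!…)`/`(?<!…)` only lets a position through if the neighbouring text does NOT match; no characters are consumed.
Since nothing is captured, `findall` lists the 2 matched substrings directly.

['ce', 'xb']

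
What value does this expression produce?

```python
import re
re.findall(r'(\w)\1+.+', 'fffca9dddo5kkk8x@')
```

After group 1 captures some text, `\1` only succeeds where that same text appears again.
One capturing group, so `findall` returns just the captured substring from the one match — 1 in all.

['f']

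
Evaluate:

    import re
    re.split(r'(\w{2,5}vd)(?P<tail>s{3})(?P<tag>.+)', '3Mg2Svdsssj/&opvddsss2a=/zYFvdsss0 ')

['', '3Mg2Svd', 'sss', 'j/&opvddsss2a=/zYFvdsss0 ', '']

This matches 2 to 5 of a word character, then the literal 'vd' (captured); then exactly 3 of a literal 's' (captured as 'tail'); then one or more of any character (captured as 'tag').
Matches to split on: at [0:35] → '3Mg2Svdsssj/&opvddsss2a=/zYFvdsss0 '.
With a capturing group present, the delimiter's captured portion is kept in the result list.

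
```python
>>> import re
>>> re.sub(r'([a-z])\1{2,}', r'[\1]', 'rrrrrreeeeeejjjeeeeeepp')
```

'[r][e][j][e]pp'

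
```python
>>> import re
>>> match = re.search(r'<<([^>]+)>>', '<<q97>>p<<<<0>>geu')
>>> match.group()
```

'<<q97>>'

The match spans [0:7] → '<<q97>>'.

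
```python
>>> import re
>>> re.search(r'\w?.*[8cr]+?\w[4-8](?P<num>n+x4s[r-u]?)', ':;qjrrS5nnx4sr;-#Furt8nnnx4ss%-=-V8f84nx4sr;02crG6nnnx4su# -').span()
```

Pattern: optionally a word character, then zero or more of any character; then one or more of one of [8cr] (lazy), then a word character, then a character in [4-8]; then one or more of a literal 'n', then the literal 'x4s', then optionally a character in [r-u] (captured as 'num').
The match spans [0:57] → ':;qjrrS5nnx4sr;-#Furt8nnnx4ss%-=-V8f84nx4sr;02crG6nnnx4su'.

(0, 57)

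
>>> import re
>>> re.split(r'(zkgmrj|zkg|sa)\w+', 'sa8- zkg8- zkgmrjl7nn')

Alternation isn't longest-match — the leftmost alternative that fits at this position is chosen.
The group in the pattern means `split` returns the separators' captures alongside the pieces.

['', 'sa', '- ', 'zkg', '- ', 'zkgmrj', '']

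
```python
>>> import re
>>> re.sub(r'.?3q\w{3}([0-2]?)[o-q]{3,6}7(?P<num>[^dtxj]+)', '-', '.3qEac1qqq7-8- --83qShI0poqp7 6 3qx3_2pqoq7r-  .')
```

Pattern: optionally any character, then the literal '3q', then exactly 3 of a word character; then optionally a character in [0-2] (captured); then 3 to 6 of a character in [o-q], then the literal '7'; then one or more of any character except [dtxj] (captured as 'num').
Each match is replaced by '-'.

'-x3_2pqoq7r-  .'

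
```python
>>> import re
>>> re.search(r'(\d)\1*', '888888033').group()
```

The backreference `\1` re-matches whatever the first group consumed, character for character.
Unlike `match`, `search` isn't anchored — it looks for the pattern anywhere in the string.
The match spans [0:6] → '888888'.
Captured: group 1 = '8'.

'888888'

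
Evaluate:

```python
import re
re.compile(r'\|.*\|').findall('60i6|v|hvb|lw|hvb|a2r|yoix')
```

['|v|hvb|lw|hvb|a2r|']

Matches: at [4:22] → '|v|hvb|lw|hvb|a2r|'.
Since nothing is captured, `findall` lists the 1 matched substring directly.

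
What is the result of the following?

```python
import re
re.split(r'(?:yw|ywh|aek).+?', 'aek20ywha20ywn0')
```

['', '0', 'a20', '0']

Alternation tries branches left to right and keeps the first one that lets the overall match succeed at that position.
Matches to split on: at [0:4] → 'aek2'; at [5:8] → 'ywh'; at [11:14] → 'ywn'.
Splitting on the pattern gives 4 pieces.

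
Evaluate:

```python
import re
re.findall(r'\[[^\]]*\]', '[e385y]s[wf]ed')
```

Walking the string: at [0:7] → '[e385y]'; at [8:12] → '[wf]'.
No capturing groups, so `findall` returns the 2 full match strings.

['[e385y]', '[wf]']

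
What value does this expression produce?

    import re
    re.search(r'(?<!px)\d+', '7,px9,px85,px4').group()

'7'

The negative lookaround is zero-width — it rules out positions where the adjacent text would match, without consuming anything.
The match spans [0:1] → '7'.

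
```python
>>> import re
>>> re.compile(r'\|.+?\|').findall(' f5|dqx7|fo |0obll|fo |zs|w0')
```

The `?` after the quantifier makes it lazy — it takes as little as possible before letting the rest of the pattern try.
Walking the string: at [3:9] → '|dqx7|'; at [12:19] → '|0obll|'; at [22:26] → '|zs|'.
`findall` yields the raw match text (3 of them) because the pattern has no groups.

['|dqx7|', '|0obll|', '|zs|']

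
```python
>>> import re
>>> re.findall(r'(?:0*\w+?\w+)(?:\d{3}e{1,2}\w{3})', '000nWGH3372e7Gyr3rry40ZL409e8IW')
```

['000nWGH3372e7Gyr3rry40ZL409e8IW']

This matches zero or more of a literal '0', then one or more of a word character (lazy), then one or more of a word character (non-capturing group); then exactly 3 of a digit, then 1 to 2 of the literal 'e', then exactly 3 of a word character (non-capturing group).
Matches: at [0:31] → '000nWGH3372e7Gyr3rry40ZL409e8IW'.
`findall` yields the raw match text (1 of them) because the pattern has no groups.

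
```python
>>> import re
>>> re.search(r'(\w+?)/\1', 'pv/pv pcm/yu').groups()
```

('pv',)

The match spans [0:5] → 'pv/pv'.
Captured: group 1 = 'pv'.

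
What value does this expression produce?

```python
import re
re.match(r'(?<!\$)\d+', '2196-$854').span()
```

(0, 4)

Because the assertion is negative and zero-width, positions next to the forbidden text are skipped.
`re.match` only tries the pattern at the start of the string.
The match spans [0:4] → '2196'.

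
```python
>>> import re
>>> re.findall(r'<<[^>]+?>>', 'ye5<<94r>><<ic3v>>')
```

['<<94r>>', '<<ic3v>>']

Walking the string: at [3:10] → '<<94r>>'; at [10:18] → '<<ic3v>>'.
Since nothing is captured, `findall` lists the 2 matched substrings directly.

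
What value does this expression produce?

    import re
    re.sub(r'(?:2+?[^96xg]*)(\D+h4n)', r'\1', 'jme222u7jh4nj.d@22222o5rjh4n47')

'jmejh4n47'

Pattern: one or more of a literal '2' (lazy), then zero or more of any character except [96xg] (non-capturing group); then one or more of a non-digit, then the literal 'h4n' (captured).
The replacement refers to a captured group, so each match is rewritten using its own captured text.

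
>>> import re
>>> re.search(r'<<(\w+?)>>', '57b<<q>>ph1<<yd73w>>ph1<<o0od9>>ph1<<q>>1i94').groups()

`re.search` tries every starting position until one works.
The match spans [3:8] → '<<q>>'.
Captured: group 1 = 'q'.

('q',)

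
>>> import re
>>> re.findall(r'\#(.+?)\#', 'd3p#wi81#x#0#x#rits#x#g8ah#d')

['wi81', '0', 'rits', 'g8ah']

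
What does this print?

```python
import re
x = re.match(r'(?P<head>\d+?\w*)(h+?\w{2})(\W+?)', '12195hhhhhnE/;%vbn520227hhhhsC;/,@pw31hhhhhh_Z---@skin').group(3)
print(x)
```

The match spans [0:13] → '12195hhhhhnE/'.
Captured: group 1 = '12195hhhh', group 2 = 'hnE', group 3 = '/'.

/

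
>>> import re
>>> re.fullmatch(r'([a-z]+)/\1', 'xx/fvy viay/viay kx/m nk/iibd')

After group 1 captures some text, `\1` only succeeds where that same text appears again.
`fullmatch` succeeds only if the pattern covers the string from start to end.
Here the pattern can't cover the whole string, so the call returns None.

None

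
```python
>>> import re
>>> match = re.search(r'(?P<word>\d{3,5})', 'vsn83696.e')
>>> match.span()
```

Pattern: 3 to 5 of a digit (captured as 'word').
Unlike `match`, `search` isn't anchored — it looks for the pattern anywhere in the string.
The match spans [3:8] → '83696'.
Captured: group 1 = '83696'.

(3, 8)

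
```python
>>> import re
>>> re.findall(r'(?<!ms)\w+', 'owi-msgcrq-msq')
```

['owi', 'msgcrq', 'msq']

The negative lookahead/lookbehind blocks any match where the forbidden context is present.
Walking the string: at [0:3] → 'owi'; at [4:10] → 'msgcrq'; at [11:14] → 'msq'.
No capturing groups, so `findall` returns the 3 full match strings.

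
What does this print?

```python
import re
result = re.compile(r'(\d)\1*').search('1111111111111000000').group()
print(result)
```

1111111111111

`\1` is not a pattern — it's the concrete string captured by group 1, re-applied verbatim.
`search` walks the string left to right and returns the first match it finds.
The match spans [0:13] → '1111111111111'.
Captured: group 1 = '1'.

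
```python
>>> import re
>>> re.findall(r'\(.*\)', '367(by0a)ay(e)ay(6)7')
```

No capturing groups, so `findall` returns the 1 full match string.

['(by0a)ay(e)ay(6)']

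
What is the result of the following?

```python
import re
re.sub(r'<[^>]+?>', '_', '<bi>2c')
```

Each match is replaced by '_'.

'_2c'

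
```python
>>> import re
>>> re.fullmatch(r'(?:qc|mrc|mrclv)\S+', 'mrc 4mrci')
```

For `fullmatch`, every character of the input must be accounted for by the pattern.
Here the pattern can't cover the whole string, so the call returns None.

None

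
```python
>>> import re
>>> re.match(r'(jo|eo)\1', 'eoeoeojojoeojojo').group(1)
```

The match spans [0:4] → 'eoeo'.
Captured: group 1 = 'eo'.

'eo'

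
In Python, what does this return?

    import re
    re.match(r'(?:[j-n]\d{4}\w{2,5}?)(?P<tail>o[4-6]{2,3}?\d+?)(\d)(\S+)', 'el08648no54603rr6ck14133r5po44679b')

None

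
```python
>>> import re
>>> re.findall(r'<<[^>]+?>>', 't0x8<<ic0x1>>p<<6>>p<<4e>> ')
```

Matches: at [4:13] → '<<ic0x1>>'; at [14:19] → '<<6>>'; at [20:26] → '<<4e>>'.
With no groups in the pattern, `findall` gives back each whole match — 3 here.

['<<ic0x1>>', '<<6>>', '<<4e>>']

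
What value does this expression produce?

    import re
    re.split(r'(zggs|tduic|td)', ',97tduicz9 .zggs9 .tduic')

Branches in `(...|...)` are attempted left-to-right; the first branch that allows the whole pattern to succeed is taken.
Matches to split on: at [3:8] → 'tduic'; at [12:16] → 'zggs'; at [19:24] → 'tduic'.
`re.split` interleaves the captured-group text with the surrounding fragments.

[',97', 'tduic', 'z9 .', 'zggs', '9 .', 'tduic', '']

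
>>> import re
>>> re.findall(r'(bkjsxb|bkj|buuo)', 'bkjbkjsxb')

['bkj', 'bkjsxb']

Alternation isn't longest-match — the leftmost alternative that fits at this position is chosen.
One capturing group, so `findall` returns just the captured substring from each match — 2 in all.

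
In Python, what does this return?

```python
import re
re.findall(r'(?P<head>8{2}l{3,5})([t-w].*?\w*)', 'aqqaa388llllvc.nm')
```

[('88llll', 'vc')]

Pattern: exactly 2 of the literal '8', then 3 to 5 of a literal 'l' (captured as 'head'); then a character in [t-w], then zero or more of any character (lazy), then zero or more of a word character (captured).
A `+?`/`*?`/`{m,n}?` starts at its minimum and grows only as far as needed for what follows to match.
Matches: at [6:14] match '88llllvc', groups = ('88llll', 'vc').
`findall` packs the 2 group values into a tuple for every match.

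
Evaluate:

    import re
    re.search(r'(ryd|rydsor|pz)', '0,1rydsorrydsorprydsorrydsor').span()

Alternation isn't longest-match — the leftmost alternative that fits at this position is chosen.
The match spans [3:6] → 'ryd'.

(3, 6)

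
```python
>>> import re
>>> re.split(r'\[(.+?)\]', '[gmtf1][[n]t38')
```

With the lazy modifier that quantifier settles for the fewest repetitions that let the rest of the pattern succeed (the atoms after it are unaffected and can still be greedy).
With a capturing group present, the delimiter's captured portion is kept in the result list.

['', 'gmtf1', '', '[n', 't38']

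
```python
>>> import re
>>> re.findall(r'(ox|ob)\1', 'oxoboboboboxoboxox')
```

['ob', 'ob', 'ox']

After group 1 captures some text, `\1` only succeeds where that same text appears again.
Matches: at [2:6] match 'obob', group 1 = 'ob'; at [6:10] match 'obob', group 1 = 'ob'; at [14:18] match 'oxox', group 1 = 'ox'.
`findall` collects group 1 from each match (3 total).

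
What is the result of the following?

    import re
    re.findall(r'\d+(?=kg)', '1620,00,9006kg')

['9006']

Lookahead/lookbehind check context without consuming it, so the matched span excludes the asserted characters.
Matches: at [8:12] → '9006'.
No capturing groups, so `findall` returns the 1 full match string.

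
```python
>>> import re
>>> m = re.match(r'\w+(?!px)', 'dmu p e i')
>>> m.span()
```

(0, 3)

Because the assertion is negative and zero-width, positions next to the forbidden text are skipped.
`re.match` only tries the pattern at the start of the string.
The match spans [0:3] → 'dmu'.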